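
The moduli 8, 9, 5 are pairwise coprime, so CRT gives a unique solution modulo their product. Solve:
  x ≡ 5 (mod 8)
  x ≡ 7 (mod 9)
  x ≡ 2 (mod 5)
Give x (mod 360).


Moduli 8, 9, 5 are pairwise coprime; by CRT there is a unique solution modulo M = 8 · 9 · 5 = 360.
Solve pairwise, accumulating the modulus:
  Start with x ≡ 5 (mod 8).
  Combine with x ≡ 7 (mod 9): since gcd(8, 9) = 1, we get a unique residue mod 72.
    Write x = 5 + 8·t and substitute into x ≡ 7 (mod 9): 8·t ≡ 7 − 5 = 2 (mod 9).
    The inverse of 8 mod 9 is 8 (since 8·8 = 64 = 7·9 + 1), so t ≡ 8·2 = 16 ≡ 7 (mod 9).
    Then x = 5 + 8·7 = 61, valid modulo lcm(8, 9) = 72: x ≡ 61 (mod 72).
  Combine with x ≡ 2 (mod 5): since gcd(72, 5) = 1, we get a unique residue mod 360.
    Write x = 61 + 72·t and substitute into x ≡ 2 (mod 5): 72·t ≡ 2 − 61 = -59 (mod 5).
    Reduce coefficients mod 5: 2·t ≡ 1 (mod 5).
    The inverse of 2 mod 5 is 3 (since 2·3 = 6 = 1·5 + 1), so t ≡ 3·1 = 3 ≡ 3 (mod 5).
    Then x = 61 + 72·3 = 277, valid modulo lcm(72, 5) = 360: x ≡ 277 (mod 360).
Verify: 277 mod 8 = 5 ✓, 277 mod 9 = 7 ✓, 277 mod 5 = 2 ✓.

x ≡ 277 (mod 360).


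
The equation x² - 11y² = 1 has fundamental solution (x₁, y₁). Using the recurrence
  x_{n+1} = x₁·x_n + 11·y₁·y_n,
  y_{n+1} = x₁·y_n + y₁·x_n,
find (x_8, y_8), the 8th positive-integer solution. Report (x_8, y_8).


Step 1: Find the fundamental solution (x₁, y₁) of x² - 11y² = 1.
  Expand √11 as a continued fraction. a₀ = ⌊√11⌋ = 3; iterate m_{k+1} = d_k·a_k − m_k, d_{k+1} = (11 − m_{k+1}²)/d_k, a_{k+1} = ⌊(a₀ + m_{k+1})/d_{k+1}⌋ (starting m₀ = 0, d₀ = 1), with convergents p_k = a_k·p_{k-1} + p_{k-2}, q_k = a_k·q_{k-1} + q_{k-2} (p₋₁ = 1, q₋₁ = 0):
  k = 0: a₀ = 3; p₀/q₀ = 3/1; p₀² − 11·q₀² = 9 − 11 = -2.
  k = 1: m = 3, d = 2, a = ⌊(3 + 3)/2⌋ = 3; p/q = (3·3 + 1)/(3·1 + 0) = 10/3; p² − 11·q² = 100 − 99 = 1.
  The first convergent with p² − 11·q² = 1 gives the fundamental solution (x₁, y₁) = (10, 3).
Step 2: Apply the recurrence (x_{n+1}, y_{n+1}) = (x₁x_n + 11y₁y_n, x₁y_n + y₁x_n) repeatedly.
  From (x_1, y_1) = (10, 3): x_2 = 10·10 + 11·3·3 = 199; y_2 = 10·3 + 3·10 = 60.
  From (x_2, y_2) = (199, 60): x_3 = 10·199 + 11·3·60 = 3970; y_3 = 10·60 + 3·199 = 1197.
  From (x_3, y_3) = (3970, 1197): x_4 = 10·3970 + 11·3·1197 = 79201; y_4 = 10·1197 + 3·3970 = 23880.
  From (x_4, y_4) = (79201, 23880): x_5 = 10·79201 + 11·3·23880 = 1580050; y_5 = 10·23880 + 3·79201 = 476403.
  From (x_5, y_5) = (1580050, 476403): x_6 = 10·1580050 + 11·3·476403 = 31521799; y_6 = 10·476403 + 3·1580050 = 9504180.
  From (x_6, y_6) = (31521799, 9504180): x_7 = 10·31521799 + 11·3·9504180 = 628855930; y_7 = 10·9504180 + 3·31521799 = 189607197.
  From (x_7, y_7) = (628855930, 189607197): x_8 = 10·628855930 + 11·3·189607197 = 12545596801; y_8 = 10·189607197 + 3·628855930 = 3782639760.
Step 3: Verify x_8² - 11·y_8² = 157391999093261433601 - 157391999093261433600 = 1 (should be 1). ✓

(x_1, y_1) = (10, 3); (x_8, y_8) = (12545596801, 3782639760).


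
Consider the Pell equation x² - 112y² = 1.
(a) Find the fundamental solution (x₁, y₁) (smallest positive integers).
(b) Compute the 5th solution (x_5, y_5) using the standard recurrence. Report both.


Step 1: Find the fundamental solution (x₁, y₁) of x² - 112y² = 1.
  Expand √112 as a continued fraction. a₀ = ⌊√112⌋ = 10; iterate m_{k+1} = d_k·a_k − m_k, d_{k+1} = (112 − m_{k+1}²)/d_k, a_{k+1} = ⌊(a₀ + m_{k+1})/d_{k+1}⌋ (starting m₀ = 0, d₀ = 1), with convergents p_k = a_k·p_{k-1} + p_{k-2}, q_k = a_k·q_{k-1} + q_{k-2} (p₋₁ = 1, q₋₁ = 0):
  k = 0: a₀ = 10; p₀/q₀ = 10/1; p₀² − 112·q₀² = 100 − 112 = -12.
  k = 1: m = 10, d = 12, a = ⌊(10 + 10)/12⌋ = 1; p/q = (1·10 + 1)/(1·1 + 0) = 11/1; p² − 112·q² = 121 − 112 = 9.
  k = 2: m = 2, d = 9, a = ⌊(10 + 2)/9⌋ = 1; p/q = (1·11 + 10)/(1·1 + 1) = 21/2; p² − 112·q² = 441 − 448 = -7.
  k = 3: m = 7, d = 7, a = ⌊(10 + 7)/7⌋ = 2; p/q = (2·21 + 11)/(2·2 + 1) = 53/5; p² − 112·q² = 2809 − 2800 = 9.
  k = 4: m = 7, d = 9, a = ⌊(10 + 7)/9⌋ = 1; p/q = (1·53 + 21)/(1·5 + 2) = 74/7; p² − 112·q² = 5476 − 5488 = -12.
  k = 5: m = 2, d = 12, a = ⌊(10 + 2)/12⌋ = 1; p/q = (1·74 + 53)/(1·7 + 5) = 127/12; p² − 112·q² = 16129 − 16128 = 1.
  The first convergent with p² − 112·q² = 1 gives the fundamental solution (x₁, y₁) = (127, 12).
Step 2: Apply the recurrence (x_{n+1}, y_{n+1}) = (x₁x_n + 112y₁y_n, x₁y_n + y₁x_n) repeatedly.
  From (x_1, y_1) = (127, 12): x_2 = 127·127 + 112·12·12 = 32257; y_2 = 127·12 + 12·127 = 3048.
  From (x_2, y_2) = (32257, 3048): x_3 = 127·32257 + 112·12·3048 = 8193151; y_3 = 127·3048 + 12·32257 = 774180.
  From (x_3, y_3) = (8193151, 774180): x_4 = 127·8193151 + 112·12·774180 = 2081028097; y_4 = 127·774180 + 12·8193151 = 196638672.
  From (x_4, y_4) = (2081028097, 196638672): x_5 = 127·2081028097 + 112·12·196638672 = 528572943487; y_5 = 127·196638672 + 12·2081028097 = 49945448508.
Step 3: Verify x_5² - 112·y_5² = 279389356586511295719169 - 279389356586511295719168 = 1 (should be 1). ✓

(x_1, y_1) = (127, 12); (x_5, y_5) = (528572943487, 49945448508).


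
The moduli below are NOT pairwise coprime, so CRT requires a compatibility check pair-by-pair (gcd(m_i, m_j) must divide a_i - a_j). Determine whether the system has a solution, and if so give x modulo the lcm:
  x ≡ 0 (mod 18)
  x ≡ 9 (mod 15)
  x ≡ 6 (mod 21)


Moduli 18, 15, 21 are not pairwise coprime, so CRT works modulo lcm(m_i) when all pairwise compatibility conditions hold.
Pairwise compatibility: gcd(m_i, m_j) must divide a_i - a_j for every pair.
Merge one congruence at a time:
  Start: x ≡ 0 (mod 18).
  Combine with x ≡ 9 (mod 15): gcd(18, 15) = 3; 9 - 0 = 9, which IS divisible by 3, so compatible.
    Write x = 0 + 18·t and substitute into x ≡ 9 (mod 15): 18·t ≡ 9 − 0 = 9 (mod 15).
    Divide the congruence (and modulus) by g = 3: 6·t ≡ 3 (mod 5).
    Reduce coefficients mod 5: 1·t ≡ 3 (mod 5).
    So t ≡ 3 (mod 5).
    Then x = 0 + 18·3 = 54, valid modulo lcm(18, 15) = 90: x ≡ 54 (mod 90).
  Combine with x ≡ 6 (mod 21): gcd(90, 21) = 3; 6 - 54 = -48, which IS divisible by 3, so compatible.
    Write x = 54 + 90·t and substitute into x ≡ 6 (mod 21): 90·t ≡ 6 − 54 = -48 (mod 21).
    Divide the congruence (and modulus) by g = 3: 30·t ≡ -16 (mod 7).
    Reduce coefficients mod 7: 2·t ≡ 5 (mod 7).
    The inverse of 2 mod 7 is 4 (since 2·4 = 8 = 1·7 + 1), so t ≡ 4·5 = 20 ≡ 6 (mod 7).
    Then x = 54 + 90·6 = 594, valid modulo lcm(90, 21) = 630: x ≡ 594 (mod 630).
Verify: 594 mod 18 = 0, 594 mod 15 = 9, 594 mod 21 = 6.

x ≡ 594 (mod 630).


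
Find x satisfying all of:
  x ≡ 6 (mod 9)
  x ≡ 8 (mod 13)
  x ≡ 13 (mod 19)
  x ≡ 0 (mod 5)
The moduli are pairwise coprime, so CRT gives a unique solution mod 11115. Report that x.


Product of moduli M = 9 · 13 · 19 · 5 = 11115.
Merge one congruence at a time:
  Start: x ≡ 6 (mod 9).
  Combine with x ≡ 8 (mod 13); new modulus lcm = 117.
    Write x = 6 + 9·t and substitute into x ≡ 8 (mod 13): 9·t ≡ 8 − 6 = 2 (mod 13).
    The inverse of 9 mod 13 is 3 (since 9·3 = 27 = 2·13 + 1), so t ≡ 3·2 = 6 ≡ 6 (mod 13).
    Then x = 6 + 9·6 = 60, valid modulo lcm(9, 13) = 117: x ≡ 60 (mod 117).
  Combine with x ≡ 13 (mod 19); new modulus lcm = 2223.
    Write x = 60 + 117·t and substitute into x ≡ 13 (mod 19): 117·t ≡ 13 − 60 = -47 (mod 19).
    Reduce coefficients mod 19: 3·t ≡ 10 (mod 19).
    The inverse of 3 mod 19 is 13 (since 3·13 = 39 = 2·19 + 1), so t ≡ 13·10 = 130 ≡ 16 (mod 19).
    Then x = 60 + 117·16 = 1932, valid modulo lcm(117, 19) = 2223: x ≡ 1932 (mod 2223).
  Combine with x ≡ 0 (mod 5); new modulus lcm = 11115.
    Write x = 1932 + 2223·t and substitute into x ≡ 0 (mod 5): 2223·t ≡ 0 − 1932 = -1932 (mod 5).
    Reduce coefficients mod 5: 3·t ≡ 3 (mod 5).
    The inverse of 3 mod 5 is 2 (since 3·2 = 6 = 1·5 + 1), so t ≡ 2·3 = 6 ≡ 1 (mod 5).
    Then x = 1932 + 2223·1 = 4155, valid modulo lcm(2223, 5) = 11115: x ≡ 4155 (mod 11115).
Verify against each original: 4155 mod 9 = 6, 4155 mod 13 = 8, 4155 mod 19 = 13, 4155 mod 5 = 0.

x ≡ 4155 (mod 11115).


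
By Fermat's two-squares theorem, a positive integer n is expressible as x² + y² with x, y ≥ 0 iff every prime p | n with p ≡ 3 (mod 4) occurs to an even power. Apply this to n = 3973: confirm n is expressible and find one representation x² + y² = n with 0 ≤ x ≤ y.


Step 1: Factor n = 3973 = 29 · 137.
Step 2: Check the mod-4 condition on each prime factor: 29 ≡ 1 (mod 4), exponent 1; 137 ≡ 1 (mod 4), exponent 1.
All primes ≡ 3 (mod 4) appear to even exponent (or don't appear), so by the two-squares theorem n IS expressible as a sum of two squares.
Step 3: Build a representation. Here n = 29 · 137 is a product of primes ≡ 1 (mod 4). Each prime p ≡ 1 (mod 4) is itself a sum of two squares; find a² by testing p − a² for a perfect square:
  29: 29 − 1² = 28, 29 − 2² = 25 = 5² ⇒ 29 = 2² + 5².
  137: 137 − 1² = 136, 137 − 2² = 133, 137 − 3² = 128, 137 − 4² = 121 = 11² ⇒ 137 = 4² + 11².
  Combine using the Brahmagupta–Fibonacci identity (a² + b²)(c² + d²) = (ac − bd)² + (ad + bc)² = (ac + bd)² + (ad − bc)²:
  29 · 137 = 3973: from (2² + 5²)(4² + 11²), take (2·4 − 5·11, 2·11 + 5·4) = (8 − 55, 22 + 20) = (-47, 42); dropping signs (only squares matter) gives (47, 42); check 47² + 42² = 2209 + 1764 = 3973 ✓.
Step 4: Order so x ≤ y and verify: 42² + 47² = 1764 + 2209 = 3973 = n. ✓

n = 3973 = 42² + 47² (one valid representation with x ≤ y).


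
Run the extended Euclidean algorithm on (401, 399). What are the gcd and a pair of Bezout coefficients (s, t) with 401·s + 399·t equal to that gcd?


Euclidean algorithm on (401, 399) — divide until remainder is 0:
  401 = 1 · 399 + 2
  399 = 199 · 2 + 1
  2 = 2 · 1 + 0
gcd(401, 399) = 1.
Track Bezout coefficients alongside the remainders: start with r₀ = 401 = a·1 + b·0 (s = 1, t = 0) and r₁ = 399 = a·0 + b·1 (s = 0, t = 1); each new remainder r_{k+1} = r_{k-1} − q_k·r_k inherits s_{k+1} = s_{k-1} − q_k·s_k, t_{k+1} = t_{k-1} − q_k·t_k, so r_k = a·s_k + b·t_k at every step:
  q = 1: r = 2, s = 1 − 1·0 = 1, t = 0 − 1·1 = -1  (check: 401·1 + 399·(-1) = 2)
  q = 199: r = 1, s = 0 − 199·1 = -199, t = 1 − 199·(-1) = 200  (check: 401·(-199) + 399·200 = 1)
The row with r = 1 (the gcd) gives the Bezout coefficients s = -199, t = 200.
Result: 401 · (-199) + 399 · (200) = 1.

gcd(401, 399) = 1; s = -199, t = 200 (check: 401·(-199) + 399·200 = 1).


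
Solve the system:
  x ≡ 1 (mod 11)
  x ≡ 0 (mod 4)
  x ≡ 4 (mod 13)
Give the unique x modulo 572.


Moduli 11, 4, 13 are pairwise coprime; by CRT there is a unique solution modulo M = 11 · 4 · 13 = 572.
Solve pairwise, accumulating the modulus:
  Start with x ≡ 1 (mod 11).
  Combine with x ≡ 0 (mod 4): since gcd(11, 4) = 1, we get a unique residue mod 44.
    Write x = 1 + 11·t and substitute into x ≡ 0 (mod 4): 11·t ≡ 0 − 1 = -1 (mod 4).
    Reduce coefficients mod 4: 3·t ≡ 3 (mod 4).
    The inverse of 3 mod 4 is 3 (since 3·3 = 9 = 2·4 + 1), so t ≡ 3·3 = 9 ≡ 1 (mod 4).
    Then x = 1 + 11·1 = 12, valid modulo lcm(11, 4) = 44: x ≡ 12 (mod 44).
  Combine with x ≡ 4 (mod 13): since gcd(44, 13) = 1, we get a unique residue mod 572.
    Write x = 12 + 44·t and substitute into x ≡ 4 (mod 13): 44·t ≡ 4 − 12 = -8 (mod 13).
    Reduce coefficients mod 13: 5·t ≡ 5 (mod 13).
    The inverse of 5 mod 13 is 8 (since 5·8 = 40 = 3·13 + 1), so t ≡ 8·5 = 40 ≡ 1 (mod 13).
    Then x = 12 + 44·1 = 56, valid modulo lcm(44, 13) = 572: x ≡ 56 (mod 572).
Verify: 56 mod 11 = 1 ✓, 56 mod 4 = 0 ✓, 56 mod 13 = 4 ✓.

x ≡ 56 (mod 572).


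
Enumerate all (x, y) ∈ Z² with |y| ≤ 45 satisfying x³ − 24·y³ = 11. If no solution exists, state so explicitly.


The equation is x³ - 24y³ = 11. For fixed y, x³ = 24·y³ + 11, so a solution requires the RHS to be a perfect cube.
Strategy: iterate y from -45 to 45, compute RHS = 24·y³ + 11, and check whether it is a (positive or negative) perfect cube.
Check small values of y:
  y = 0: RHS = 11 is not a perfect cube.
  y = 1: RHS = 35 is not a perfect cube.
  y = -1: RHS = -13 is not a perfect cube.
  y = 2: RHS = 203 is not a perfect cube.
  y = -2: RHS = -181 is not a perfect cube.
  y = 3: RHS = 659 is not a perfect cube.
  y = -3: RHS = -637 is not a perfect cube.
Continuing the search up to |y| = 45 finds no solutions either.
No (x, y) in the scanned range satisfies the equation.

No integer solutions with |y| ≤ 45.


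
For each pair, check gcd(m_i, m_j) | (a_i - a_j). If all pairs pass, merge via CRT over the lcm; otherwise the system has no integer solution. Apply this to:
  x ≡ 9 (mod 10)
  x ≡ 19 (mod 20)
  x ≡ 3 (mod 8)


Moduli 10, 20, 8 are not pairwise coprime, so CRT works modulo lcm(m_i) when all pairwise compatibility conditions hold.
Pairwise compatibility: gcd(m_i, m_j) must divide a_i - a_j for every pair.
Merge one congruence at a time:
  Start: x ≡ 9 (mod 10).
  Combine with x ≡ 19 (mod 20): gcd(10, 20) = 10; 19 - 9 = 10, which IS divisible by 10, so compatible.
    Write x = 9 + 10·t and substitute into x ≡ 19 (mod 20): 10·t ≡ 19 − 9 = 10 (mod 20).
    Divide the congruence (and modulus) by g = 10: 1·t ≡ 1 (mod 2).
    So t ≡ 1 (mod 2).
    Then x = 9 + 10·1 = 19, valid modulo lcm(10, 20) = 20: x ≡ 19 (mod 20).
  Combine with x ≡ 3 (mod 8): gcd(20, 8) = 4; 3 - 19 = -16, which IS divisible by 4, so compatible.
    Write x = 19 + 20·t and substitute into x ≡ 3 (mod 8): 20·t ≡ 3 − 19 = -16 (mod 8).
    Divide the congruence (and modulus) by g = 4: 5·t ≡ -4 (mod 2).
    Reduce coefficients mod 2: 1·t ≡ 0 (mod 2).
    So t ≡ 0 (mod 2).
    Then x = 19 + 20·0 = 19, valid modulo lcm(20, 8) = 40: x ≡ 19 (mod 40).
Verify: 19 mod 10 = 9, 19 mod 20 = 19, 19 mod 8 = 3.

x ≡ 19 (mod 40).


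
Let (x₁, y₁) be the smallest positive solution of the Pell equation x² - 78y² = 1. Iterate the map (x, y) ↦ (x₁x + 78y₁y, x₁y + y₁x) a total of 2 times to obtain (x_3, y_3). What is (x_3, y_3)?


Step 1: Find the fundamental solution (x₁, y₁) of x² - 78y² = 1.
  Expand √78 as a continued fraction. a₀ = ⌊√78⌋ = 8; iterate m_{k+1} = d_k·a_k − m_k, d_{k+1} = (78 − m_{k+1}²)/d_k, a_{k+1} = ⌊(a₀ + m_{k+1})/d_{k+1}⌋ (starting m₀ = 0, d₀ = 1), with convergents p_k = a_k·p_{k-1} + p_{k-2}, q_k = a_k·q_{k-1} + q_{k-2} (p₋₁ = 1, q₋₁ = 0):
  k = 0: a₀ = 8; p₀/q₀ = 8/1; p₀² − 78·q₀² = 64 − 78 = -14.
  k = 1: m = 8, d = 14, a = ⌊(8 + 8)/14⌋ = 1; p/q = (1·8 + 1)/(1·1 + 0) = 9/1; p² − 78·q² = 81 − 78 = 3.
  k = 2: m = 6, d = 3, a = ⌊(8 + 6)/3⌋ = 4; p/q = (4·9 + 8)/(4·1 + 1) = 44/5; p² − 78·q² = 1936 − 1950 = -14.
  k = 3: m = 6, d = 14, a = ⌊(8 + 6)/14⌋ = 1; p/q = (1·44 + 9)/(1·5 + 1) = 53/6; p² − 78·q² = 2809 − 2808 = 1.
  The first convergent with p² − 78·q² = 1 gives the fundamental solution (x₁, y₁) = (53, 6).
Step 2: Apply the recurrence (x_{n+1}, y_{n+1}) = (x₁x_n + 78y₁y_n, x₁y_n + y₁x_n) repeatedly.
  From (x_1, y_1) = (53, 6): x_2 = 53·53 + 78·6·6 = 5617; y_2 = 53·6 + 6·53 = 636.
  From (x_2, y_2) = (5617, 636): x_3 = 53·5617 + 78·6·636 = 595349; y_3 = 53·636 + 6·5617 = 67410.
Step 3: Verify x_3² - 78·y_3² = 354440431801 - 354440431800 = 1 (should be 1). ✓

(x_1, y_1) = (53, 6); (x_3, y_3) = (595349, 67410).


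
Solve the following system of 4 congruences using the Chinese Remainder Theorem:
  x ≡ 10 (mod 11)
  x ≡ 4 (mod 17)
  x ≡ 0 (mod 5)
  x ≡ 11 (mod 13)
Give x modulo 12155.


Product of moduli M = 11 · 17 · 5 · 13 = 12155.
Merge one congruence at a time:
  Start: x ≡ 10 (mod 11).
  Combine with x ≡ 4 (mod 17); new modulus lcm = 187.
    Write x = 10 + 11·t and substitute into x ≡ 4 (mod 17): 11·t ≡ 4 − 10 = -6 (mod 17).
    Reduce coefficients mod 17: 11·t ≡ 11 (mod 17).
    The inverse of 11 mod 17 is 14 (since 11·14 = 154 = 9·17 + 1), so t ≡ 14·11 = 154 ≡ 1 (mod 17).
    Then x = 10 + 11·1 = 21, valid modulo lcm(11, 17) = 187: x ≡ 21 (mod 187).
  Combine with x ≡ 0 (mod 5); new modulus lcm = 935.
    Write x = 21 + 187·t and substitute into x ≡ 0 (mod 5): 187·t ≡ 0 − 21 = -21 (mod 5).
    Reduce coefficients mod 5: 2·t ≡ 4 (mod 5).
    The inverse of 2 mod 5 is 3 (since 2·3 = 6 = 1·5 + 1), so t ≡ 3·4 = 12 ≡ 2 (mod 5).
    Then x = 21 + 187·2 = 395, valid modulo lcm(187, 5) = 935: x ≡ 395 (mod 935).
  Combine with x ≡ 11 (mod 13); new modulus lcm = 12155.
    Write x = 395 + 935·t and substitute into x ≡ 11 (mod 13): 935·t ≡ 11 − 395 = -384 (mod 13).
    Reduce coefficients mod 13: 12·t ≡ 6 (mod 13).
    The inverse of 12 mod 13 is 12 (since 12·12 = 144 = 11·13 + 1), so t ≡ 12·6 = 72 ≡ 7 (mod 13).
    Then x = 395 + 935·7 = 6940, valid modulo lcm(935, 13) = 12155: x ≡ 6940 (mod 12155).
Verify against each original: 6940 mod 11 = 10, 6940 mod 17 = 4, 6940 mod 5 = 0, 6940 mod 13 = 11.

x ≡ 6940 (mod 12155).


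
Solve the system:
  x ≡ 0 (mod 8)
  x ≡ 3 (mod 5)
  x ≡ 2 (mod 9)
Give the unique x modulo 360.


Moduli 8, 5, 9 are pairwise coprime; by CRT there is a unique solution modulo M = 8 · 5 · 9 = 360.
Solve pairwise, accumulating the modulus:
  Start with x ≡ 0 (mod 8).
  Combine with x ≡ 3 (mod 5): since gcd(8, 5) = 1, we get a unique residue mod 40.
    Write x = 0 + 8·t and substitute into x ≡ 3 (mod 5): 8·t ≡ 3 − 0 = 3 (mod 5).
    Reduce coefficients mod 5: 3·t ≡ 3 (mod 5).
    The inverse of 3 mod 5 is 2 (since 3·2 = 6 = 1·5 + 1), so t ≡ 2·3 = 6 ≡ 1 (mod 5).
    Then x = 0 + 8·1 = 8, valid modulo lcm(8, 5) = 40: x ≡ 8 (mod 40).
  Combine with x ≡ 2 (mod 9): since gcd(40, 9) = 1, we get a unique residue mod 360.
    Write x = 8 + 40·t and substitute into x ≡ 2 (mod 9): 40·t ≡ 2 − 8 = -6 (mod 9).
    Reduce coefficients mod 9: 4·t ≡ 3 (mod 9).
    The inverse of 4 mod 9 is 7 (since 4·7 = 28 = 3·9 + 1), so t ≡ 7·3 = 21 ≡ 3 (mod 9).
    Then x = 8 + 40·3 = 128, valid modulo lcm(40, 9) = 360: x ≡ 128 (mod 360).
Verify: 128 mod 8 = 0 ✓, 128 mod 5 = 3 ✓, 128 mod 9 = 2 ✓.

x ≡ 128 (mod 360).


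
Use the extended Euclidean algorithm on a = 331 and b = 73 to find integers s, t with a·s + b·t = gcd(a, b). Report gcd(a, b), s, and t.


Euclidean algorithm on (331, 73) — divide until remainder is 0:
  331 = 4 · 73 + 39
  73 = 1 · 39 + 34
  39 = 1 · 34 + 5
  34 = 6 · 5 + 4
  5 = 1 · 4 + 1
  4 = 4 · 1 + 0
gcd(331, 73) = 1.
Track Bezout coefficients alongside the remainders: start with r₀ = 331 = a·1 + b·0 (s = 1, t = 0) and r₁ = 73 = a·0 + b·1 (s = 0, t = 1); each new remainder r_{k+1} = r_{k-1} − q_k·r_k inherits s_{k+1} = s_{k-1} − q_k·s_k, t_{k+1} = t_{k-1} − q_k·t_k, so r_k = a·s_k + b·t_k at every step:
  q = 4: r = 39, s = 1 − 4·0 = 1, t = 0 − 4·1 = -4  (check: 331·1 + 73·(-4) = 39)
  q = 1: r = 34, s = 0 − 1·1 = -1, t = 1 − 1·(-4) = 5  (check: 331·(-1) + 73·5 = 34)
  q = 1: r = 5, s = 1 − 1·(-1) = 2, t = -4 − 1·5 = -9  (check: 331·2 + 73·(-9) = 5)
  q = 6: r = 4, s = -1 − 6·2 = -13, t = 5 − 6·(-9) = 59  (check: 331·(-13) + 73·59 = 4)
  q = 1: r = 1, s = 2 − 1·(-13) = 15, t = -9 − 1·59 = -68  (check: 331·15 + 73·(-68) = 1)
The row with r = 1 (the gcd) gives the Bezout coefficients s = 15, t = -68.
Result: 331 · (15) + 73 · (-68) = 1.

gcd(331, 73) = 1; s = 15, t = -68 (check: 331·15 + 73·(-68) = 1).


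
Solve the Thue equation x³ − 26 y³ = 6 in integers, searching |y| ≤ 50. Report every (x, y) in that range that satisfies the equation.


The equation is x³ - 26y³ = 6. For fixed y, x³ = 26·y³ + 6, so a solution requires the RHS to be a perfect cube.
Strategy: iterate y from -50 to 50, compute RHS = 26·y³ + 6, and check whether it is a (positive or negative) perfect cube.
Check small values of y:
  y = 0: RHS = 6 is not a perfect cube.
  y = 1: RHS = 32 is not a perfect cube.
  y = -1: RHS = -20 is not a perfect cube.
  y = 2: RHS = 214 is not a perfect cube.
  y = -2: RHS = -202 is not a perfect cube.
  y = 3: RHS = 708 is not a perfect cube.
  y = -3: RHS = -696 is not a perfect cube.
Continuing the search up to |y| = 50 finds no solutions either.
No (x, y) in the scanned range satisfies the equation.

No integer solutions with |y| ≤ 50.


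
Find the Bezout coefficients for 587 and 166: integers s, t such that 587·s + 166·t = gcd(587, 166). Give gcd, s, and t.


Euclidean algorithm on (587, 166) — divide until remainder is 0:
  587 = 3 · 166 + 89
  166 = 1 · 89 + 77
  89 = 1 · 77 + 12
  77 = 6 · 12 + 5
  12 = 2 · 5 + 2
  5 = 2 · 2 + 1
  2 = 2 · 1 + 0
gcd(587, 166) = 1.
Track Bezout coefficients alongside the remainders: start with r₀ = 587 = a·1 + b·0 (s = 1, t = 0) and r₁ = 166 = a·0 + b·1 (s = 0, t = 1); each new remainder r_{k+1} = r_{k-1} − q_k·r_k inherits s_{k+1} = s_{k-1} − q_k·s_k, t_{k+1} = t_{k-1} − q_k·t_k, so r_k = a·s_k + b·t_k at every step:
  q = 3: r = 89, s = 1 − 3·0 = 1, t = 0 − 3·1 = -3  (check: 587·1 + 166·(-3) = 89)
  q = 1: r = 77, s = 0 − 1·1 = -1, t = 1 − 1·(-3) = 4  (check: 587·(-1) + 166·4 = 77)
  q = 1: r = 12, s = 1 − 1·(-1) = 2, t = -3 − 1·4 = -7  (check: 587·2 + 166·(-7) = 12)
  q = 6: r = 5, s = -1 − 6·2 = -13, t = 4 − 6·(-7) = 46  (check: 587·(-13) + 166·46 = 5)
  q = 2: r = 2, s = 2 − 2·(-13) = 28, t = -7 − 2·46 = -99  (check: 587·28 + 166·(-99) = 2)
  q = 2: r = 1, s = -13 − 2·28 = -69, t = 46 − 2·(-99) = 244  (check: 587·(-69) + 166·244 = 1)
The row with r = 1 (the gcd) gives the Bezout coefficients s = -69, t = 244.
Result: 587 · (-69) + 166 · (244) = 1.

gcd(587, 166) = 1; s = -69, t = 244 (check: 587·(-69) + 166·244 = 1).


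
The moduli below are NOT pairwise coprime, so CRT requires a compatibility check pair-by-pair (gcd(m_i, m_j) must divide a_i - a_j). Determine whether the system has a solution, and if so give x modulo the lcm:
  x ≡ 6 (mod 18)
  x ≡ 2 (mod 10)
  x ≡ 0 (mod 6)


Moduli 18, 10, 6 are not pairwise coprime, so CRT works modulo lcm(m_i) when all pairwise compatibility conditions hold.
Pairwise compatibility: gcd(m_i, m_j) must divide a_i - a_j for every pair.
Merge one congruence at a time:
  Start: x ≡ 6 (mod 18).
  Combine with x ≡ 2 (mod 10): gcd(18, 10) = 2; 2 - 6 = -4, which IS divisible by 2, so compatible.
    Write x = 6 + 18·t and substitute into x ≡ 2 (mod 10): 18·t ≡ 2 − 6 = -4 (mod 10).
    Divide the congruence (and modulus) by g = 2: 9·t ≡ -2 (mod 5).
    Reduce coefficients mod 5: 4·t ≡ 3 (mod 5).
    The inverse of 4 mod 5 is 4 (since 4·4 = 16 = 3·5 + 1), so t ≡ 4·3 = 12 ≡ 2 (mod 5).
    Then x = 6 + 18·2 = 42, valid modulo lcm(18, 10) = 90: x ≡ 42 (mod 90).
  Combine with x ≡ 0 (mod 6): gcd(90, 6) = 6; 0 - 42 = -42, which IS divisible by 6, so compatible.
    Write x = 42 + 90·t and substitute into x ≡ 0 (mod 6): 90·t ≡ 0 − 42 = -42 (mod 6).
    Divide the congruence (and modulus) by g = 6: 15·t ≡ -7 (mod 1).
    Modulo 1 every t works; take t = 0.
    Then x = 42 + 90·0 = 42, valid modulo lcm(90, 6) = 90: x ≡ 42 (mod 90).
Verify: 42 mod 18 = 6, 42 mod 10 = 2, 42 mod 6 = 0.

x ≡ 42 (mod 90).


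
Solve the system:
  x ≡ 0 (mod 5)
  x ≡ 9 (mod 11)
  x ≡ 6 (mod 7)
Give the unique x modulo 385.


Moduli 5, 11, 7 are pairwise coprime; by CRT there is a unique solution modulo M = 5 · 11 · 7 = 385.
Solve pairwise, accumulating the modulus:
  Start with x ≡ 0 (mod 5).
  Combine with x ≡ 9 (mod 11): since gcd(5, 11) = 1, we get a unique residue mod 55.
    Write x = 0 + 5·t and substitute into x ≡ 9 (mod 11): 5·t ≡ 9 − 0 = 9 (mod 11).
    The inverse of 5 mod 11 is 9 (since 5·9 = 45 = 4·11 + 1), so t ≡ 9·9 = 81 ≡ 4 (mod 11).
    Then x = 0 + 5·4 = 20, valid modulo lcm(5, 11) = 55: x ≡ 20 (mod 55).
  Combine with x ≡ 6 (mod 7): since gcd(55, 7) = 1, we get a unique residue mod 385.
    Write x = 20 + 55·t and substitute into x ≡ 6 (mod 7): 55·t ≡ 6 − 20 = -14 (mod 7).
    Reduce coefficients mod 7: 6·t ≡ 0 (mod 7).
    The inverse of 6 mod 7 is 6 (since 6·6 = 36 = 5·7 + 1), so t ≡ 6·0 = 0 ≡ 0 (mod 7).
    Then x = 20 + 55·0 = 20, valid modulo lcm(55, 7) = 385: x ≡ 20 (mod 385).
Verify: 20 mod 5 = 0 ✓, 20 mod 11 = 9 ✓, 20 mod 7 = 6 ✓.

x ≡ 20 (mod 385).


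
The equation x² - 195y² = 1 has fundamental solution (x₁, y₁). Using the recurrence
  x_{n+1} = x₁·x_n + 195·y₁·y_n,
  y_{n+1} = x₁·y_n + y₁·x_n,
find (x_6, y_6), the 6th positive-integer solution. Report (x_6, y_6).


Step 1: Find the fundamental solution (x₁, y₁) of x² - 195y² = 1.
  Expand √195 as a continued fraction. a₀ = ⌊√195⌋ = 13; iterate m_{k+1} = d_k·a_k − m_k, d_{k+1} = (195 − m_{k+1}²)/d_k, a_{k+1} = ⌊(a₀ + m_{k+1})/d_{k+1}⌋ (starting m₀ = 0, d₀ = 1), with convergents p_k = a_k·p_{k-1} + p_{k-2}, q_k = a_k·q_{k-1} + q_{k-2} (p₋₁ = 1, q₋₁ = 0):
  k = 0: a₀ = 13; p₀/q₀ = 13/1; p₀² − 195·q₀² = 169 − 195 = -26.
  k = 1: m = 13, d = 26, a = ⌊(13 + 13)/26⌋ = 1; p/q = (1·13 + 1)/(1·1 + 0) = 14/1; p² − 195·q² = 196 − 195 = 1.
  The first convergent with p² − 195·q² = 1 gives the fundamental solution (x₁, y₁) = (14, 1).
Step 2: Apply the recurrence (x_{n+1}, y_{n+1}) = (x₁x_n + 195y₁y_n, x₁y_n + y₁x_n) repeatedly.
  From (x_1, y_1) = (14, 1): x_2 = 14·14 + 195·1·1 = 391; y_2 = 14·1 + 1·14 = 28.
  From (x_2, y_2) = (391, 28): x_3 = 14·391 + 195·1·28 = 10934; y_3 = 14·28 + 1·391 = 783.
  From (x_3, y_3) = (10934, 783): x_4 = 14·10934 + 195·1·783 = 305761; y_4 = 14·783 + 1·10934 = 21896.
  From (x_4, y_4) = (305761, 21896): x_5 = 14·305761 + 195·1·21896 = 8550374; y_5 = 14·21896 + 1·305761 = 612305.
  From (x_5, y_5) = (8550374, 612305): x_6 = 14·8550374 + 195·1·612305 = 239104711; y_6 = 14·612305 + 1·8550374 = 17122644.
Step 3: Verify x_6² - 195·y_6² = 57171062822393521 - 57171062822393520 = 1 (should be 1). ✓

(x_1, y_1) = (14, 1); (x_6, y_6) = (239104711, 17122644).


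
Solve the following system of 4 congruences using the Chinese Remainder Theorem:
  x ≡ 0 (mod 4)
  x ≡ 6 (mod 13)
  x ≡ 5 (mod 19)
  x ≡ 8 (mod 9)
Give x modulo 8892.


Product of moduli M = 4 · 13 · 19 · 9 = 8892.
Merge one congruence at a time:
  Start: x ≡ 0 (mod 4).
  Combine with x ≡ 6 (mod 13); new modulus lcm = 52.
    Write x = 0 + 4·t and substitute into x ≡ 6 (mod 13): 4·t ≡ 6 − 0 = 6 (mod 13).
    The inverse of 4 mod 13 is 10 (since 4·10 = 40 = 3·13 + 1), so t ≡ 10·6 = 60 ≡ 8 (mod 13).
    Then x = 0 + 4·8 = 32, valid modulo lcm(4, 13) = 52: x ≡ 32 (mod 52).
  Combine with x ≡ 5 (mod 19); new modulus lcm = 988.
    Write x = 32 + 52·t and substitute into x ≡ 5 (mod 19): 52·t ≡ 5 − 32 = -27 (mod 19).
    Reduce coefficients mod 19: 14·t ≡ 11 (mod 19).
    The inverse of 14 mod 19 is 15 (since 14·15 = 210 = 11·19 + 1), so t ≡ 15·11 = 165 ≡ 13 (mod 19).
    Then x = 32 + 52·13 = 708, valid modulo lcm(52, 19) = 988: x ≡ 708 (mod 988).
  Combine with x ≡ 8 (mod 9); new modulus lcm = 8892.
    Write x = 708 + 988·t and substitute into x ≡ 8 (mod 9): 988·t ≡ 8 − 708 = -700 (mod 9).
    Reduce coefficients mod 9: 7·t ≡ 2 (mod 9).
    The inverse of 7 mod 9 is 4 (since 7·4 = 28 = 3·9 + 1), so t ≡ 4·2 = 8 ≡ 8 (mod 9).
    Then x = 708 + 988·8 = 8612, valid modulo lcm(988, 9) = 8892: x ≡ 8612 (mod 8892).
Verify against each original: 8612 mod 4 = 0, 8612 mod 13 = 6, 8612 mod 19 = 5, 8612 mod 9 = 8.

x ≡ 8612 (mod 8892).


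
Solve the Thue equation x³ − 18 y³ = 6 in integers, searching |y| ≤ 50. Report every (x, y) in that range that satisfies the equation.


The equation is x³ - 18y³ = 6. For fixed y, x³ = 18·y³ + 6, so a solution requires the RHS to be a perfect cube.
Strategy: iterate y from -50 to 50, compute RHS = 18·y³ + 6, and check whether it is a (positive or negative) perfect cube.
Check small values of y:
  y = 0: RHS = 6 is not a perfect cube.
  y = 1: RHS = 24 is not a perfect cube.
  y = -1: RHS = -12 is not a perfect cube.
  y = 2: RHS = 150 is not a perfect cube.
  y = -2: RHS = -138 is not a perfect cube.
  y = 3: RHS = 492 is not a perfect cube.
  y = -3: RHS = -480 is not a perfect cube.
Continuing the search up to |y| = 50 finds no solutions either.
No (x, y) in the scanned range satisfies the equation.

No integer solutions with |y| ≤ 50.


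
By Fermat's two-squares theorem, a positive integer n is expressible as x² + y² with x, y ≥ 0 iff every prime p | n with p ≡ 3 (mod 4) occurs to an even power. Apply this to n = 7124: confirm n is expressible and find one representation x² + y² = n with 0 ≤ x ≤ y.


Step 1: Factor n = 7124 = 2^2 · 13 · 137.
Step 2: Check the mod-4 condition on each prime factor: 2 = 2 (special); 13 ≡ 1 (mod 4), exponent 1; 137 ≡ 1 (mod 4), exponent 1.
All primes ≡ 3 (mod 4) appear to even exponent (or don't appear), so by the two-squares theorem n IS expressible as a sum of two squares.
Step 3: Build a representation. Group n = k² · m with k = 2 and m = 13 · 137 = 1781 (a product of primes ≡ 1 (mod 4)); a representation of m scales to one of n via (k·x)² + (k·y)² = k²(x² + y²). Each prime p ≡ 1 (mod 4) is itself a sum of two squares; find a² by testing p − a² for a perfect square:
  13: 13 − 1² = 12, 13 − 2² = 9 = 3² ⇒ 13 = 2² + 3².
  137: 137 − 1² = 136, 137 − 2² = 133, 137 − 3² = 128, 137 − 4² = 121 = 11² ⇒ 137 = 4² + 11².
  Combine using the Brahmagupta–Fibonacci identity (a² + b²)(c² + d²) = (ac − bd)² + (ad + bc)² = (ac + bd)² + (ad − bc)²:
  13 · 137 = 1781: from (2² + 3²)(4² + 11²), take (2·4 − 3·11, 2·11 + 3·4) = (8 − 33, 22 + 12) = (-25, 34); dropping signs (only squares matter) gives (25, 34); check 25² + 34² = 625 + 1156 = 1781 ✓.
  Scale by k = 2: (2·25, 2·34) = (50, 68).
Step 4: Order so x ≤ y and verify: 50² + 68² = 2500 + 4624 = 7124 = n. ✓

n = 7124 = 50² + 68² (one valid representation with x ≤ y).


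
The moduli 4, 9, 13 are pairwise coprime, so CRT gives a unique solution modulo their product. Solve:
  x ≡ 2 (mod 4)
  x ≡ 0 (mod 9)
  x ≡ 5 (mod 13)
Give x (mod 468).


Moduli 4, 9, 13 are pairwise coprime; by CRT there is a unique solution modulo M = 4 · 9 · 13 = 468.
Solve pairwise, accumulating the modulus:
  Start with x ≡ 2 (mod 4).
  Combine with x ≡ 0 (mod 9): since gcd(4, 9) = 1, we get a unique residue mod 36.
    Write x = 2 + 4·t and substitute into x ≡ 0 (mod 9): 4·t ≡ 0 − 2 = -2 (mod 9).
    Reduce coefficients mod 9: 4·t ≡ 7 (mod 9).
    The inverse of 4 mod 9 is 7 (since 4·7 = 28 = 3·9 + 1), so t ≡ 7·7 = 49 ≡ 4 (mod 9).
    Then x = 2 + 4·4 = 18, valid modulo lcm(4, 9) = 36: x ≡ 18 (mod 36).
  Combine with x ≡ 5 (mod 13): since gcd(36, 13) = 1, we get a unique residue mod 468.
    Write x = 18 + 36·t and substitute into x ≡ 5 (mod 13): 36·t ≡ 5 − 18 = -13 (mod 13).
    Reduce coefficients mod 13: 10·t ≡ 0 (mod 13).
    The inverse of 10 mod 13 is 4 (since 10·4 = 40 = 3·13 + 1), so t ≡ 4·0 = 0 ≡ 0 (mod 13).
    Then x = 18 + 36·0 = 18, valid modulo lcm(36, 13) = 468: x ≡ 18 (mod 468).
Verify: 18 mod 4 = 2 ✓, 18 mod 9 = 0 ✓, 18 mod 13 = 5 ✓.

x ≡ 18 (mod 468).


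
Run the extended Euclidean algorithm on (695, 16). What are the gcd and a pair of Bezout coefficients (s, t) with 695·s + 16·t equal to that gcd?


Euclidean algorithm on (695, 16) — divide until remainder is 0:
  695 = 43 · 16 + 7
  16 = 2 · 7 + 2
  7 = 3 · 2 + 1
  2 = 2 · 1 + 0
gcd(695, 16) = 1.
Track Bezout coefficients alongside the remainders: start with r₀ = 695 = a·1 + b·0 (s = 1, t = 0) and r₁ = 16 = a·0 + b·1 (s = 0, t = 1); each new remainder r_{k+1} = r_{k-1} − q_k·r_k inherits s_{k+1} = s_{k-1} − q_k·s_k, t_{k+1} = t_{k-1} − q_k·t_k, so r_k = a·s_k + b·t_k at every step:
  q = 43: r = 7, s = 1 − 43·0 = 1, t = 0 − 43·1 = -43  (check: 695·1 + 16·(-43) = 7)
  q = 2: r = 2, s = 0 − 2·1 = -2, t = 1 − 2·(-43) = 87  (check: 695·(-2) + 16·87 = 2)
  q = 3: r = 1, s = 1 − 3·(-2) = 7, t = -43 − 3·87 = -304  (check: 695·7 + 16·(-304) = 1)
The row with r = 1 (the gcd) gives the Bezout coefficients s = 7, t = -304.
Result: 695 · (7) + 16 · (-304) = 1.

gcd(695, 16) = 1; s = 7, t = -304 (check: 695·7 + 16·(-304) = 1).


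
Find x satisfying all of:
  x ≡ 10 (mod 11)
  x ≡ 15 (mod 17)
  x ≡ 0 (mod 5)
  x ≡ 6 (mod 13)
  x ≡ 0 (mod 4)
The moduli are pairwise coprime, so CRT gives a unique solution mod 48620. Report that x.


Product of moduli M = 11 · 17 · 5 · 13 · 4 = 48620.
Merge one congruence at a time:
  Start: x ≡ 10 (mod 11).
  Combine with x ≡ 15 (mod 17); new modulus lcm = 187.
    Write x = 10 + 11·t and substitute into x ≡ 15 (mod 17): 11·t ≡ 15 − 10 = 5 (mod 17).
    The inverse of 11 mod 17 is 14 (since 11·14 = 154 = 9·17 + 1), so t ≡ 14·5 = 70 ≡ 2 (mod 17).
    Then x = 10 + 11·2 = 32, valid modulo lcm(11, 17) = 187: x ≡ 32 (mod 187).
  Combine with x ≡ 0 (mod 5); new modulus lcm = 935.
    Write x = 32 + 187·t and substitute into x ≡ 0 (mod 5): 187·t ≡ 0 − 32 = -32 (mod 5).
    Reduce coefficients mod 5: 2·t ≡ 3 (mod 5).
    The inverse of 2 mod 5 is 3 (since 2·3 = 6 = 1·5 + 1), so t ≡ 3·3 = 9 ≡ 4 (mod 5).
    Then x = 32 + 187·4 = 780, valid modulo lcm(187, 5) = 935: x ≡ 780 (mod 935).
  Combine with x ≡ 6 (mod 13); new modulus lcm = 12155.
    Write x = 780 + 935·t and substitute into x ≡ 6 (mod 13): 935·t ≡ 6 − 780 = -774 (mod 13).
    Reduce coefficients mod 13: 12·t ≡ 6 (mod 13).
    The inverse of 12 mod 13 is 12 (since 12·12 = 144 = 11·13 + 1), so t ≡ 12·6 = 72 ≡ 7 (mod 13).
    Then x = 780 + 935·7 = 7325, valid modulo lcm(935, 13) = 12155: x ≡ 7325 (mod 12155).
  Combine with x ≡ 0 (mod 4); new modulus lcm = 48620.
    Write x = 7325 + 12155·t and substitute into x ≡ 0 (mod 4): 12155·t ≡ 0 − 7325 = -7325 (mod 4).
    Reduce coefficients mod 4: 3·t ≡ 3 (mod 4).
    The inverse of 3 mod 4 is 3 (since 3·3 = 9 = 2·4 + 1), so t ≡ 3·3 = 9 ≡ 1 (mod 4).
    Then x = 7325 + 12155·1 = 19480, valid modulo lcm(12155, 4) = 48620: x ≡ 19480 (mod 48620).
Verify against each original: 19480 mod 11 = 10, 19480 mod 17 = 15, 19480 mod 5 = 0, 19480 mod 13 = 6, 19480 mod 4 = 0.

x ≡ 19480 (mod 48620).


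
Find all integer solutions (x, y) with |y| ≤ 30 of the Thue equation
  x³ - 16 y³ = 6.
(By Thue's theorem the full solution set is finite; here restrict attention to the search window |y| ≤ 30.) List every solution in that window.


The equation is x³ - 16y³ = 6. For fixed y, x³ = 16·y³ + 6, so a solution requires the RHS to be a perfect cube.
Strategy: iterate y from -30 to 30, compute RHS = 16·y³ + 6, and check whether it is a (positive or negative) perfect cube.
Check small values of y:
  y = 0: RHS = 6 is not a perfect cube.
  y = 1: RHS = 22 is not a perfect cube.
  y = -1: RHS = -10 is not a perfect cube.
  y = 2: RHS = 134 is not a perfect cube.
  y = -2: RHS = -122 is not a perfect cube.
  y = 3: RHS = 438 is not a perfect cube.
  y = -3: RHS = -426 is not a perfect cube.
Continuing the search up to |y| = 30 finds no solutions either.
No (x, y) in the scanned range satisfies the equation.

No integer solutions with |y| ≤ 30.


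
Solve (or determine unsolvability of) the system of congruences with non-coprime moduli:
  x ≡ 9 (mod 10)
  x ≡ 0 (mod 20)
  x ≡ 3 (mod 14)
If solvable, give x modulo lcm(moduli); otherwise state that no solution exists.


Moduli 10, 20, 14 are not pairwise coprime, so CRT works modulo lcm(m_i) when all pairwise compatibility conditions hold.
Pairwise compatibility: gcd(m_i, m_j) must divide a_i - a_j for every pair.
Merge one congruence at a time:
  Start: x ≡ 9 (mod 10).
  Combine with x ≡ 0 (mod 20): gcd(10, 20) = 10, and 0 - 9 = -9 is NOT divisible by 10.
    ⇒ system is inconsistent (no integer solution).

No solution (the system is inconsistent).


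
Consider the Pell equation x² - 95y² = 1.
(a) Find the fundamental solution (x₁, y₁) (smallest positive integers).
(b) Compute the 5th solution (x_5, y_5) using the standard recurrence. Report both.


Step 1: Find the fundamental solution (x₁, y₁) of x² - 95y² = 1.
  Expand √95 as a continued fraction. a₀ = ⌊√95⌋ = 9; iterate m_{k+1} = d_k·a_k − m_k, d_{k+1} = (95 − m_{k+1}²)/d_k, a_{k+1} = ⌊(a₀ + m_{k+1})/d_{k+1}⌋ (starting m₀ = 0, d₀ = 1), with convergents p_k = a_k·p_{k-1} + p_{k-2}, q_k = a_k·q_{k-1} + q_{k-2} (p₋₁ = 1, q₋₁ = 0):
  k = 0: a₀ = 9; p₀/q₀ = 9/1; p₀² − 95·q₀² = 81 − 95 = -14.
  k = 1: m = 9, d = 14, a = ⌊(9 + 9)/14⌋ = 1; p/q = (1·9 + 1)/(1·1 + 0) = 10/1; p² − 95·q² = 100 − 95 = 5.
  k = 2: m = 5, d = 5, a = ⌊(9 + 5)/5⌋ = 2; p/q = (2·10 + 9)/(2·1 + 1) = 29/3; p² − 95·q² = 841 − 855 = -14.
  k = 3: m = 5, d = 14, a = ⌊(9 + 5)/14⌋ = 1; p/q = (1·29 + 10)/(1·3 + 1) = 39/4; p² − 95·q² = 1521 − 1520 = 1.
  The first convergent with p² − 95·q² = 1 gives the fundamental solution (x₁, y₁) = (39, 4).
Step 2: Apply the recurrence (x_{n+1}, y_{n+1}) = (x₁x_n + 95y₁y_n, x₁y_n + y₁x_n) repeatedly.
  From (x_1, y_1) = (39, 4): x_2 = 39·39 + 95·4·4 = 3041; y_2 = 39·4 + 4·39 = 312.
  From (x_2, y_2) = (3041, 312): x_3 = 39·3041 + 95·4·312 = 237159; y_3 = 39·312 + 4·3041 = 24332.
  From (x_3, y_3) = (237159, 24332): x_4 = 39·237159 + 95·4·24332 = 18495361; y_4 = 39·24332 + 4·237159 = 1897584.
  From (x_4, y_4) = (18495361, 1897584): x_5 = 39·18495361 + 95·4·1897584 = 1442400999; y_5 = 39·1897584 + 4·18495361 = 147987220.
Step 3: Verify x_5² - 95·y_5² = 2080520641916198001 - 2080520641916198000 = 1 (should be 1). ✓

(x_1, y_1) = (39, 4); (x_5, y_5) = (1442400999, 147987220).


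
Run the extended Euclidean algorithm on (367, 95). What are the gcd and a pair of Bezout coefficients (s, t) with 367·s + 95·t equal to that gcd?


Euclidean algorithm on (367, 95) — divide until remainder is 0:
  367 = 3 · 95 + 82
  95 = 1 · 82 + 13
  82 = 6 · 13 + 4
  13 = 3 · 4 + 1
  4 = 4 · 1 + 0
gcd(367, 95) = 1.
Track Bezout coefficients alongside the remainders: start with r₀ = 367 = a·1 + b·0 (s = 1, t = 0) and r₁ = 95 = a·0 + b·1 (s = 0, t = 1); each new remainder r_{k+1} = r_{k-1} − q_k·r_k inherits s_{k+1} = s_{k-1} − q_k·s_k, t_{k+1} = t_{k-1} − q_k·t_k, so r_k = a·s_k + b·t_k at every step:
  q = 3: r = 82, s = 1 − 3·0 = 1, t = 0 − 3·1 = -3  (check: 367·1 + 95·(-3) = 82)
  q = 1: r = 13, s = 0 − 1·1 = -1, t = 1 − 1·(-3) = 4  (check: 367·(-1) + 95·4 = 13)
  q = 6: r = 4, s = 1 − 6·(-1) = 7, t = -3 − 6·4 = -27  (check: 367·7 + 95·(-27) = 4)
  q = 3: r = 1, s = -1 − 3·7 = -22, t = 4 − 3·(-27) = 85  (check: 367·(-22) + 95·85 = 1)
The row with r = 1 (the gcd) gives the Bezout coefficients s = -22, t = 85.
Result: 367 · (-22) + 95 · (85) = 1.

gcd(367, 95) = 1; s = -22, t = 85 (check: 367·(-22) + 95·85 = 1).


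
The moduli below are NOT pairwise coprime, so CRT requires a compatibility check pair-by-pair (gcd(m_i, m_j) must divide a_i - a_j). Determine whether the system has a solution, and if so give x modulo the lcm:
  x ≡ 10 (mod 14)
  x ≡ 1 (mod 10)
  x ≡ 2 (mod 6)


Moduli 14, 10, 6 are not pairwise coprime, so CRT works modulo lcm(m_i) when all pairwise compatibility conditions hold.
Pairwise compatibility: gcd(m_i, m_j) must divide a_i - a_j for every pair.
Merge one congruence at a time:
  Start: x ≡ 10 (mod 14).
  Combine with x ≡ 1 (mod 10): gcd(14, 10) = 2, and 1 - 10 = -9 is NOT divisible by 2.
    ⇒ system is inconsistent (no integer solution).

No solution (the system is inconsistent).


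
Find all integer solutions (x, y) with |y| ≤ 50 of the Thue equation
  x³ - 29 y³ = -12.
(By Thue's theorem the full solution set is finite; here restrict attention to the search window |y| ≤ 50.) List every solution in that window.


The equation is x³ - 29y³ = -12. For fixed y, x³ = 29·y³ − 12, so a solution requires the RHS to be a perfect cube.
Strategy: iterate y from -50 to 50, compute RHS = 29·y³ − 12, and check whether it is a (positive or negative) perfect cube.
Check small values of y:
  y = 0: RHS = -12 is not a perfect cube.
  y = 1: RHS = 17 is not a perfect cube.
  y = -1: RHS = -41 is not a perfect cube.
  y = 2: RHS = 220 is not a perfect cube.
  y = -2: RHS = -244 is not a perfect cube.
  y = 3: RHS = 771 is not a perfect cube.
  y = -3: RHS = -795 is not a perfect cube.
Continuing the search up to |y| = 50 finds no solutions either.
No (x, y) in the scanned range satisfies the equation.

No integer solutions with |y| ≤ 50.
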